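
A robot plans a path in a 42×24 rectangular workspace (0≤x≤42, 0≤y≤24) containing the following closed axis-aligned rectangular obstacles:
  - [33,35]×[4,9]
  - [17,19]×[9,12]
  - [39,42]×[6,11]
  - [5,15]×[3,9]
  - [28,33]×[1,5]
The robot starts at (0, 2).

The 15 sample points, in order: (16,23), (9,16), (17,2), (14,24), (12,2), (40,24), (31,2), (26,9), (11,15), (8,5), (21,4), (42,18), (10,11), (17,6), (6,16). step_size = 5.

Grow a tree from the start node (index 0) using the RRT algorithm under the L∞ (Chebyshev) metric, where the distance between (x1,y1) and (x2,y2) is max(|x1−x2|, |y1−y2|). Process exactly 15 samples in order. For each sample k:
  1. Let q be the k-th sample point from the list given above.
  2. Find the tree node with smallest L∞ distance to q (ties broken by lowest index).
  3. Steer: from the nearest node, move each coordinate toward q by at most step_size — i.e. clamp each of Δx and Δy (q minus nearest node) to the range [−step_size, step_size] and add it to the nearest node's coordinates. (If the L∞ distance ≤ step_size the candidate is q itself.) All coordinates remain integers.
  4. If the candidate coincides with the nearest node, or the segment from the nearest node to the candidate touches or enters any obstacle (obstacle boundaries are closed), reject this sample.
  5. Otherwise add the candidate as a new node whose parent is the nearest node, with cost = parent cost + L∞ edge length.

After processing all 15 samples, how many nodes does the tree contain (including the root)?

Node count: 8

1. q=(16,23) nearest=0 d=21 new=(5,7) → blocked by [5,15]×[3,9], reject
2. q=(9,16) nearest=0 d=14 new=(5,7) → blocked by [5,15]×[3,9], reject
3. q=(17,2) nearest=0 d=17 new=(5,2) → add node 1 parent=0 cost=5
4. q=(14,24) nearest=0 d=22 new=(5,7) → blocked by [5,15]×[3,9], reject
5. q=(12,2) nearest=1 d=7 new=(10,2) → add node 2 parent=1 cost=10
6. q=(40,24) nearest=2 d=30 new=(15,7) → blocked by [5,15]×[3,9], reject
7. q=(31,2) nearest=2 d=21 new=(15,2) → add node 3 parent=2 cost=15
8. q=(26,9) nearest=3 d=11 new=(20,7) → add node 4 parent=3 cost=20
9. q=(11,15) nearest=4 d=9 new=(15,12) → blocked by [17,19]×[9,12], reject
10. q=(8,5) nearest=1 d=3 new=(8,5) → blocked by [5,15]×[3,9], reject
11. q=(21,4) nearest=4 d=3 new=(21,4) → add node 5 parent=4 cost=23
12. q=(42,18) nearest=5 d=21 new=(26,9) → add node 6 parent=5 cost=28
13. q=(10,11) nearest=1 d=9 new=(10,7) → blocked by [5,15]×[3,9], reject
14. q=(17,6) nearest=4 d=3 new=(17,6) → add node 7 parent=4 cost=23
15. q=(6,16) nearest=7 d=11 new=(12,11) → blocked by [5,15]×[3,9], reject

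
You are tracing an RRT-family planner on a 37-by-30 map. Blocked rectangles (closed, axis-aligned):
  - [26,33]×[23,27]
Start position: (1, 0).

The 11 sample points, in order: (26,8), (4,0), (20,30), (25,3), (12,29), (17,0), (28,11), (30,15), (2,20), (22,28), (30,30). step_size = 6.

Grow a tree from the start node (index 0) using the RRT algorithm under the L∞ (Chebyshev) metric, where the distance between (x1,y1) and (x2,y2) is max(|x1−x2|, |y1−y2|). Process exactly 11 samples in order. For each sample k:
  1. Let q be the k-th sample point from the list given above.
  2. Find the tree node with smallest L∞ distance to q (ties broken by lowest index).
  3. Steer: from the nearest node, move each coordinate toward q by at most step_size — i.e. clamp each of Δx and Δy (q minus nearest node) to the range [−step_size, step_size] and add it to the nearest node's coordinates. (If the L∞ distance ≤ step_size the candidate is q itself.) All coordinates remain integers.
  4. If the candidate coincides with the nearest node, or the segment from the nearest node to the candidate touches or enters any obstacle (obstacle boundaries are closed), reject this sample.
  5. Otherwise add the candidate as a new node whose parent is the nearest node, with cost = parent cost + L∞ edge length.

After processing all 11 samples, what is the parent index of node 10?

Parent of node 10: 5

1. q=(26,8) nearest=0 d=25 new=(7,6) → add node 1 parent=0 cost=6
2. q=(4,0) nearest=0 d=3 new=(4,0) → add node 2 parent=0 cost=3
3. q=(20,30) nearest=1 d=24 new=(13,12) → add node 3 parent=1 cost=12
4. q=(25,3) nearest=3 d=12 new=(19,6) → add node 4 parent=3 cost=18
5. q=(12,29) nearest=3 d=17 new=(12,18) → add node 5 parent=3 cost=18
6. q=(17,0) nearest=4 d=6 new=(17,0) → add node 6 parent=4 cost=24
7. q=(28,11) nearest=4 d=9 new=(25,11) → add node 7 parent=4 cost=24
8. q=(30,15) nearest=7 d=5 new=(30,15) → add node 8 parent=7 cost=29
9. q=(2,20) nearest=5 d=10 new=(6,20) → add node 9 parent=5 cost=24
10. q=(22,28) nearest=5 d=10 new=(18,24) → add node 10 parent=5 cost=24
11. q=(30,30) nearest=10 d=12 new=(24,30) → add node 11 parent=10 cost=30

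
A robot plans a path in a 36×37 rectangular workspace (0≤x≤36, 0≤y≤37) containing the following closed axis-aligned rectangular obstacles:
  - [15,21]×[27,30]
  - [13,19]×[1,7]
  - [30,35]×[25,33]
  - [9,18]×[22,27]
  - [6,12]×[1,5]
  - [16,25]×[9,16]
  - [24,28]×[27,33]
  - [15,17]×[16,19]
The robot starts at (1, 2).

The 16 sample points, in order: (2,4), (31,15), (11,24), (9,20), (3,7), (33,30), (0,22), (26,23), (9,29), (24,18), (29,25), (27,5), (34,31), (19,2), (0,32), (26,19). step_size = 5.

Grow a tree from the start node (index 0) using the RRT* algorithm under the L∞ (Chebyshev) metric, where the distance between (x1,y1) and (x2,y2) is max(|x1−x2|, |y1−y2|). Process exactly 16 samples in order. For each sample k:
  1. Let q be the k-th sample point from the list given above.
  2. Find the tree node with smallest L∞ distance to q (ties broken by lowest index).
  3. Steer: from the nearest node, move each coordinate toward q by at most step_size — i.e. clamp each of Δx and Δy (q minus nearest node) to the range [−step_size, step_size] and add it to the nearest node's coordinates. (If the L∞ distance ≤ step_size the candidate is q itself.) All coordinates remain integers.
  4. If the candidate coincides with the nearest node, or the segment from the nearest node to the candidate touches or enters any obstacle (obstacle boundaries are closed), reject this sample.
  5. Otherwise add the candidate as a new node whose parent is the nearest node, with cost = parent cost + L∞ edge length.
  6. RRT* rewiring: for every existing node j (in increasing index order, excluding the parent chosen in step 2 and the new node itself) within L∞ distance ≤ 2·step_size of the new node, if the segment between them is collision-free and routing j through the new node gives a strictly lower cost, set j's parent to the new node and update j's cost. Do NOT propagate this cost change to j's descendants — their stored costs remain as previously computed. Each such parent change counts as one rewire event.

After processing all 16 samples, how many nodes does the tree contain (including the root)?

Node count: 8

1. q=(2,4) nearest=0 d=2 new=(2,4) → add node 1 parent=0 cost=2
2. q=(31,15) nearest=1 d=29 new=(7,9) → add node 2 parent=1 cost=7
3. q=(11,24) nearest=2 d=15 new=(11,14) → add node 3 parent=2 cost=12
4. q=(9,20) nearest=3 d=6 new=(9,19) → add node 4 parent=3 cost=17
5. q=(3,7) nearest=1 d=3 new=(3,7) → add node 5 parent=1 cost=5
6. q=(33,30) nearest=3 d=22 new=(16,19) → blocked by [15,17]×[16,19], reject
7. q=(0,22) nearest=4 d=9 new=(4,22) → add node 6 parent=4 cost=22
8. q=(26,23) nearest=3 d=15 new=(16,19) → blocked by [15,17]×[16,19], reject
9. q=(9,29) nearest=6 d=7 new=(9,27) → blocked by [9,18]×[22,27], reject
10. q=(24,18) nearest=3 d=13 new=(16,18) → blocked by [15,17]×[16,19], reject
11. q=(29,25) nearest=3 d=18 new=(16,19) → blocked by [15,17]×[16,19], reject
12. q=(27,5) nearest=3 d=16 new=(16,9) → blocked by [16,25]×[9,16], reject
13. q=(34,31) nearest=3 d=23 new=(16,19) → blocked by [15,17]×[16,19], reject
14. q=(19,2) nearest=2 d=12 new=(12,4) → blocked by [6,12]×[1,5], reject
15. q=(0,32) nearest=6 d=10 new=(0,27) → add node 7 parent=6 cost=27
16. q=(26,19) nearest=3 d=15 new=(16,19) → blocked by [15,17]×[16,19], reject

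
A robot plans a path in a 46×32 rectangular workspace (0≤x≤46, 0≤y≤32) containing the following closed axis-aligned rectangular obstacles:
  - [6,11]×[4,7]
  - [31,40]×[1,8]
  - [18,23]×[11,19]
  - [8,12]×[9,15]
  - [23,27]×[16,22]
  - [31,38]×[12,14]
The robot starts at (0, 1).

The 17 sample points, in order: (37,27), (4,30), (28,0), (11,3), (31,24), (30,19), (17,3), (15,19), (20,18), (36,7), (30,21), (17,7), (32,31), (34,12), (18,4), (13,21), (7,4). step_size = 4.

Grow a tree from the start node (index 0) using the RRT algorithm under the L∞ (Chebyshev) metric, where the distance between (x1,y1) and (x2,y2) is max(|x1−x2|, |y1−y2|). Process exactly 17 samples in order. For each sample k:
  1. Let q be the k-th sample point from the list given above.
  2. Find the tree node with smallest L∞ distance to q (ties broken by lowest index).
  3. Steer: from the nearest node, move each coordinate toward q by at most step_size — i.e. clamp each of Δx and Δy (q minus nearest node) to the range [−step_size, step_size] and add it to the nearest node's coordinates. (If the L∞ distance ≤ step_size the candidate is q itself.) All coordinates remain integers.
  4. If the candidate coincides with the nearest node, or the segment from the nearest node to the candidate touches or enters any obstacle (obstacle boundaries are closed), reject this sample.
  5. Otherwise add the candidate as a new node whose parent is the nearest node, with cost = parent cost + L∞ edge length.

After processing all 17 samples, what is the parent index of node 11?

1. q=(37,27) nearest=0 d=37 new=(4,5) → add node 1 parent=0 cost=4
2. q=(4,30) nearest=1 d=25 new=(4,9) → add node 2 parent=1 cost=8
3. q=(28,0) nearest=1 d=24 new=(8,1) → add node 3 parent=1 cost=8
4. q=(11,3) nearest=3 d=3 new=(11,3) → add node 4 parent=3 cost=11
5. q=(31,24) nearest=4 d=21 new=(15,7) → add node 5 parent=4 cost=15
6. q=(30,19) nearest=5 d=15 new=(19,11) → blocked by [18,23]×[11,19], reject
7. q=(17,3) nearest=5 d=4 new=(17,3) → add node 6 parent=5 cost=19
8. q=(15,19) nearest=2 d=11 new=(8,13) → blocked by [8,12]×[9,15], reject
9. q=(20,18) nearest=5 d=11 new=(19,11) → blocked by [18,23]×[11,19], reject
10. q=(36,7) nearest=6 d=19 new=(21,7) → add node 7 parent=6 cost=23
11. q=(30,21) nearest=7 d=14 new=(25,11) → add node 8 parent=7 cost=27
12. q=(17,7) nearest=5 d=2 new=(17,7) → add node 9 parent=5 cost=17
13. q=(32,31) nearest=8 d=20 new=(29,15) → add node 10 parent=8 cost=31
14. q=(34,12) nearest=10 d=5 new=(33,12) → blocked by [31,38]×[12,14], reject
15. q=(18,4) nearest=6 d=1 new=(18,4) → add node 11 parent=6 cost=20
16. q=(13,21) nearest=2 d=12 new=(8,13) → blocked by [8,12]×[9,15], reject
17. q=(7,4) nearest=1 d=3 new=(7,4) → blocked by [6,11]×[4,7], reject

Parent of node 11: 6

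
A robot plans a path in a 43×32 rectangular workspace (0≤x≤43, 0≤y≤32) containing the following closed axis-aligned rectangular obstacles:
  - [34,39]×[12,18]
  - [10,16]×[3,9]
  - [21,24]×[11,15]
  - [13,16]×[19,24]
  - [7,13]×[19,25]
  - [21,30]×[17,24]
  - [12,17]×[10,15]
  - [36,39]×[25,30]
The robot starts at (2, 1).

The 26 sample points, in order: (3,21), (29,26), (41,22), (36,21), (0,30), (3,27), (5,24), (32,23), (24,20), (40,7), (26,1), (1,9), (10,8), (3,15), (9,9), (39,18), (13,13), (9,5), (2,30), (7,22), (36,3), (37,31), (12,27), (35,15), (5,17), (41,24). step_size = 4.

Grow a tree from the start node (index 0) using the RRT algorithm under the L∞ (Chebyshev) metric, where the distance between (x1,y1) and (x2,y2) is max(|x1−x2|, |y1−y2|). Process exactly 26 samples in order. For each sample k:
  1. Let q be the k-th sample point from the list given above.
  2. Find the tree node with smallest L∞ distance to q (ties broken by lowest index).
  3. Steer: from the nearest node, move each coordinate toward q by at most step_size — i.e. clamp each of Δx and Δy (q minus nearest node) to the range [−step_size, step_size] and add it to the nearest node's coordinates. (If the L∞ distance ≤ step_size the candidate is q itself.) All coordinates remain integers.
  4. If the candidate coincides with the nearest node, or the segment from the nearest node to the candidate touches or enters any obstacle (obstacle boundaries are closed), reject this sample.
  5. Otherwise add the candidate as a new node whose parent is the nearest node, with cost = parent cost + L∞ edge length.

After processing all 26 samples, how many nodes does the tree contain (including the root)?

Node count: 14

1. q=(3,21) nearest=0 d=20 new=(3,5) → add node 1 parent=0 cost=4
2. q=(29,26) nearest=1 d=26 new=(7,9) → add node 2 parent=1 cost=8
3. q=(41,22) nearest=2 d=34 new=(11,13) → add node 3 parent=2 cost=12
4. q=(36,21) nearest=3 d=25 new=(15,17) → blocked by [12,17]×[10,15], reject
5. q=(0,30) nearest=3 d=17 new=(7,17) → add node 4 parent=3 cost=16
6. q=(3,27) nearest=4 d=10 new=(3,21) → add node 5 parent=4 cost=20
7. q=(5,24) nearest=5 d=3 new=(5,24) → add node 6 parent=5 cost=23
8. q=(32,23) nearest=3 d=21 new=(15,17) → blocked by [12,17]×[10,15], reject
9. q=(24,20) nearest=3 d=13 new=(15,17) → blocked by [12,17]×[10,15], reject
10. q=(40,7) nearest=3 d=29 new=(15,9) → blocked by [10,16]×[3,9], reject
11. q=(26,1) nearest=3 d=15 new=(15,9) → blocked by [10,16]×[3,9], reject
12. q=(1,9) nearest=1 d=4 new=(1,9) → add node 7 parent=1 cost=8
13. q=(10,8) nearest=2 d=3 new=(10,8) → blocked by [10,16]×[3,9], reject
14. q=(3,15) nearest=4 d=4 new=(3,15) → add node 8 parent=4 cost=20
15. q=(9,9) nearest=2 d=2 new=(9,9) → add node 9 parent=2 cost=10
16. q=(39,18) nearest=3 d=28 new=(15,17) → blocked by [12,17]×[10,15], reject
17. q=(13,13) nearest=3 d=2 new=(13,13) → blocked by [12,17]×[10,15], reject
18. q=(9,5) nearest=2 d=4 new=(9,5) → add node 10 parent=2 cost=12
19. q=(2,30) nearest=6 d=6 new=(2,28) → add node 11 parent=6 cost=27
20. q=(7,22) nearest=6 d=2 new=(7,22) → blocked by [7,13]×[19,25], reject
21. q=(36,3) nearest=3 d=25 new=(15,9) → blocked by [10,16]×[3,9], reject
22. q=(37,31) nearest=3 d=26 new=(15,17) → blocked by [12,17]×[10,15], reject
23. q=(12,27) nearest=6 d=7 new=(9,27) → add node 12 parent=6 cost=27
24. q=(35,15) nearest=3 d=24 new=(15,15) → blocked by [12,17]×[10,15], reject
25. q=(5,17) nearest=4 d=2 new=(5,17) → add node 13 parent=4 cost=18
26. q=(41,24) nearest=3 d=30 new=(15,17) → blocked by [12,17]×[10,15], reject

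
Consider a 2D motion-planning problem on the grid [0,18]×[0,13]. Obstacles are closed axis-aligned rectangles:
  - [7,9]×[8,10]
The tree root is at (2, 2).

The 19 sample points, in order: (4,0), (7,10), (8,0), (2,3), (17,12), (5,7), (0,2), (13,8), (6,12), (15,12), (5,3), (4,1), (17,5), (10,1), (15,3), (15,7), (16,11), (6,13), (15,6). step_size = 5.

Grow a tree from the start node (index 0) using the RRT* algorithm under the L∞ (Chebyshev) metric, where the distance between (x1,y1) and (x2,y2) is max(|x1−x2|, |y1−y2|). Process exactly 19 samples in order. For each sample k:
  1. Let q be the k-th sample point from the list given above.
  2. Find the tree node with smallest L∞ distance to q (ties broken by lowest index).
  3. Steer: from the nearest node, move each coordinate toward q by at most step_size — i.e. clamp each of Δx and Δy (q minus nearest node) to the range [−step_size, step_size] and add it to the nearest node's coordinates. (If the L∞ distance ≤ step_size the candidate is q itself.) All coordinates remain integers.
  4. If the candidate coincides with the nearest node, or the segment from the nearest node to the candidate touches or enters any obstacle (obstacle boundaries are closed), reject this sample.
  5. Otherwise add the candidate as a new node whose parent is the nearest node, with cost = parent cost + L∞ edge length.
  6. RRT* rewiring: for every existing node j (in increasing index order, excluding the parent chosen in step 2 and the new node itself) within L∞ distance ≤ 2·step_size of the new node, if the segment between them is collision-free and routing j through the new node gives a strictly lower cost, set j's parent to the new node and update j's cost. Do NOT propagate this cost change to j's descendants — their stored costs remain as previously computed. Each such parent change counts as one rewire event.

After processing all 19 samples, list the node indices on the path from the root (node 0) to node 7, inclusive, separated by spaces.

Path: 0 2 7

1. q=(4,0) nearest=0 d=2 new=(4,0) → add node 1 parent=0 cost=2
2. q=(7,10) nearest=0 d=8 new=(7,7) → add node 2 parent=0 cost=5
3. q=(8,0) nearest=1 d=4 new=(8,0) → add node 3 parent=1 cost=6
4. q=(2,3) nearest=0 d=1 new=(2,3) → add node 4 parent=0 cost=1
5. q=(17,12) nearest=2 d=10 new=(12,12) → blocked by [7,9]×[8,10], reject
6. q=(5,7) nearest=2 d=2 new=(5,7) → add node 5 parent=2 cost=7
7. q=(0,2) nearest=0 d=2 new=(0,2) → add node 6 parent=0 cost=2
8. q=(13,8) nearest=2 d=6 new=(12,8) → add node 7 parent=2 cost=10
9. q=(6,12) nearest=2 d=5 new=(6,12) → add node 8 parent=2 cost=10
10. q=(15,12) nearest=7 d=4 new=(15,12) → add node 9 parent=7 cost=14
11. q=(5,3) nearest=0 d=3 new=(5,3) → add node 10 parent=0 cost=3; rewire 9→10 (13<14)
12. q=(4,1) nearest=1 d=1 new=(4,1) → add node 11 parent=1 cost=3
13. q=(17,5) nearest=7 d=5 new=(17,5) → add node 12 parent=7 cost=15
14. q=(10,1) nearest=3 d=2 new=(10,1) → add node 13 parent=3 cost=8
15. q=(15,3) nearest=12 d=2 new=(15,3) → add node 14 parent=12 cost=17
16. q=(15,7) nearest=12 d=2 new=(15,7) → add node 15 parent=12 cost=17
17. q=(16,11) nearest=9 d=1 new=(16,11) → add node 16 parent=9 cost=14
18. q=(6,13) nearest=8 d=1 new=(6,13) → add node 17 parent=8 cost=11
19. q=(15,6) nearest=15 d=1 new=(15,6) → add node 18 parent=15 cost=18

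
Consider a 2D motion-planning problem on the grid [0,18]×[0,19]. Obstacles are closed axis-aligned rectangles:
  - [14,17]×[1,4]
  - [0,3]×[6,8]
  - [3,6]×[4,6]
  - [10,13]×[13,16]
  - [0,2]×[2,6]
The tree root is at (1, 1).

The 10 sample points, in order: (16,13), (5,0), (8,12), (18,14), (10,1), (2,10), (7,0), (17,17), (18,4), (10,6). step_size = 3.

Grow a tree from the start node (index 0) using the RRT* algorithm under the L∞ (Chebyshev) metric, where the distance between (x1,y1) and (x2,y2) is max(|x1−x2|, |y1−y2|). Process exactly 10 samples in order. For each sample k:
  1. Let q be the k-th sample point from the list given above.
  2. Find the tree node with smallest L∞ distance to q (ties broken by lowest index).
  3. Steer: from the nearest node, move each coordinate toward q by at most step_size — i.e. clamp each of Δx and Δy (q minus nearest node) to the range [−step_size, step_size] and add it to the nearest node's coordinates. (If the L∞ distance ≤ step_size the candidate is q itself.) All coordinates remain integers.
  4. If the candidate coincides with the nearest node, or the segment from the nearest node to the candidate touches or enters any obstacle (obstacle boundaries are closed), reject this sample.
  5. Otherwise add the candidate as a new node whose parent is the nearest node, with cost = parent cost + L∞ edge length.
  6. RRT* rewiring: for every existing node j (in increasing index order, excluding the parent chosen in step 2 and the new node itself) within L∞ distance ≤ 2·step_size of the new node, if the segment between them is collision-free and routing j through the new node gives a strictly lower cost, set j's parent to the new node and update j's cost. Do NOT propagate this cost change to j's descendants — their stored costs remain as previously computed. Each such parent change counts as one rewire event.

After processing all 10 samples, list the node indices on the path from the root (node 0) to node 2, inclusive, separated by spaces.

Path: 0 1 2

1. q=(16,13) nearest=0 d=15 new=(4,4) → blocked by [3,6]×[4,6], reject
2. q=(5,0) nearest=0 d=4 new=(4,0) → add node 1 parent=0 cost=3
3. q=(8,12) nearest=0 d=11 new=(4,4) → blocked by [3,6]×[4,6], reject
4. q=(18,14) nearest=1 d=14 new=(7,3) → add node 2 parent=1 cost=6
5. q=(10,1) nearest=2 d=3 new=(10,1) → add node 3 parent=2 cost=9
6. q=(2,10) nearest=2 d=7 new=(4,6) → blocked by [3,6]×[4,6], reject
7. q=(7,0) nearest=1 d=3 new=(7,0) → add node 4 parent=1 cost=6
8. q=(17,17) nearest=2 d=14 new=(10,6) → add node 5 parent=2 cost=9
9. q=(18,4) nearest=3 d=8 new=(13,4) → add node 6 parent=3 cost=12
10. q=(10,6) nearest=5 d=0 → coincident, reject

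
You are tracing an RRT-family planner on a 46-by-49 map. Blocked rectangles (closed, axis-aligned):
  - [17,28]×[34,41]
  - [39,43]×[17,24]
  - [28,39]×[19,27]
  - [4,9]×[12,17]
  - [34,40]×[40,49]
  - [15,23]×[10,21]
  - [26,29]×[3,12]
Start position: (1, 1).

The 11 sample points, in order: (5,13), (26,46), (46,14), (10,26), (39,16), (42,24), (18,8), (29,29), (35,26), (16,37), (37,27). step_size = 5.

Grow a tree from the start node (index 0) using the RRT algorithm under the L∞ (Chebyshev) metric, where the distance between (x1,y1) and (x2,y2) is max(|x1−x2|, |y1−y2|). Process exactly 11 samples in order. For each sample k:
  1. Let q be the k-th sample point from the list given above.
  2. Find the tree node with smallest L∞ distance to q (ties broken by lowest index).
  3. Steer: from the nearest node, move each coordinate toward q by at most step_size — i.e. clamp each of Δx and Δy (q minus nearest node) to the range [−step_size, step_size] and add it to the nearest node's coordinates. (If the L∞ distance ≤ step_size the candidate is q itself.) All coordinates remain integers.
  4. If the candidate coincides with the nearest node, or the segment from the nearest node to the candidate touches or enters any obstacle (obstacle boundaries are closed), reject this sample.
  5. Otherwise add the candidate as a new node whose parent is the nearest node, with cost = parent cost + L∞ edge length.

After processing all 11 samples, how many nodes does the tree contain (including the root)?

Node count: 5

1. q=(5,13) nearest=0 d=12 new=(5,6) → add node 1 parent=0 cost=5
2. q=(26,46) nearest=1 d=40 new=(10,11) → add node 2 parent=1 cost=10
3. q=(46,14) nearest=2 d=36 new=(15,14) → blocked by [15,23]×[10,21], reject
4. q=(10,26) nearest=2 d=15 new=(10,16) → add node 3 parent=2 cost=15
5. q=(39,16) nearest=2 d=29 new=(15,16) → blocked by [15,23]×[10,21], reject
6. q=(42,24) nearest=2 d=32 new=(15,16) → blocked by [15,23]×[10,21], reject
7. q=(18,8) nearest=2 d=8 new=(15,8) → add node 4 parent=2 cost=15
8. q=(29,29) nearest=2 d=19 new=(15,16) → blocked by [15,23]×[10,21], reject
9. q=(35,26) nearest=4 d=20 new=(20,13) → blocked by [15,23]×[10,21], reject
10. q=(16,37) nearest=3 d=21 new=(15,21) → blocked by [15,23]×[10,21], reject
11. q=(37,27) nearest=4 d=22 new=(20,13) → blocked by [15,23]×[10,21], reject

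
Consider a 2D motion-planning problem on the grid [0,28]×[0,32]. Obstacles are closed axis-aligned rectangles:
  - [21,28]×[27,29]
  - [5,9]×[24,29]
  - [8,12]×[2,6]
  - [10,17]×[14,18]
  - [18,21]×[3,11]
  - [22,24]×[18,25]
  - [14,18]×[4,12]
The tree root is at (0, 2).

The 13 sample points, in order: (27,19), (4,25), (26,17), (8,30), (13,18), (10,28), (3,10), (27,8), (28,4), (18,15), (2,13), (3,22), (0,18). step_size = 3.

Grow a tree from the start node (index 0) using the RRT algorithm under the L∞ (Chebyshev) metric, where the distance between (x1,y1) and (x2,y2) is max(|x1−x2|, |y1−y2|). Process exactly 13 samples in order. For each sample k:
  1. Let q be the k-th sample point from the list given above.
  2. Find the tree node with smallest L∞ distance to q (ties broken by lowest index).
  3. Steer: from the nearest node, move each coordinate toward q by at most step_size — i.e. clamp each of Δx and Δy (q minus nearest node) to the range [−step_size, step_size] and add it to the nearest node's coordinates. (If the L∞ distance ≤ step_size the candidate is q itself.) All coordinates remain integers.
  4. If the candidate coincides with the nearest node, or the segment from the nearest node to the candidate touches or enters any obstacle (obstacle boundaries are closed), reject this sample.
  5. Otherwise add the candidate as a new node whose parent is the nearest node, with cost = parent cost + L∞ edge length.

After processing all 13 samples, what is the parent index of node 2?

Parent of node 2: 1

1. q=(27,19) nearest=0 d=27 new=(3,5) → add node 1 parent=0 cost=3
2. q=(4,25) nearest=1 d=20 new=(4,8) → add node 2 parent=1 cost=6
3. q=(26,17) nearest=2 d=22 new=(7,11) → add node 3 parent=2 cost=9
4. q=(8,30) nearest=3 d=19 new=(8,14) → add node 4 parent=3 cost=12
5. q=(13,18) nearest=4 d=5 new=(11,17) → blocked by [10,17]×[14,18], reject
6. q=(10,28) nearest=4 d=14 new=(10,17) → blocked by [10,17]×[14,18], reject
7. q=(3,10) nearest=2 d=2 new=(3,10) → add node 5 parent=2 cost=8
8. q=(27,8) nearest=4 d=19 new=(11,11) → add node 6 parent=4 cost=15
9. q=(28,4) nearest=6 d=17 new=(14,8) → blocked by [14,18]×[4,12], reject
10. q=(18,15) nearest=6 d=7 new=(14,14) → blocked by [10,17]×[14,18], reject
11. q=(2,13) nearest=5 d=3 new=(2,13) → add node 7 parent=5 cost=11
12. q=(3,22) nearest=4 d=8 new=(5,17) → add node 8 parent=4 cost=15
13. q=(0,18) nearest=7 d=5 new=(0,16) → add node 9 parent=7 cost=14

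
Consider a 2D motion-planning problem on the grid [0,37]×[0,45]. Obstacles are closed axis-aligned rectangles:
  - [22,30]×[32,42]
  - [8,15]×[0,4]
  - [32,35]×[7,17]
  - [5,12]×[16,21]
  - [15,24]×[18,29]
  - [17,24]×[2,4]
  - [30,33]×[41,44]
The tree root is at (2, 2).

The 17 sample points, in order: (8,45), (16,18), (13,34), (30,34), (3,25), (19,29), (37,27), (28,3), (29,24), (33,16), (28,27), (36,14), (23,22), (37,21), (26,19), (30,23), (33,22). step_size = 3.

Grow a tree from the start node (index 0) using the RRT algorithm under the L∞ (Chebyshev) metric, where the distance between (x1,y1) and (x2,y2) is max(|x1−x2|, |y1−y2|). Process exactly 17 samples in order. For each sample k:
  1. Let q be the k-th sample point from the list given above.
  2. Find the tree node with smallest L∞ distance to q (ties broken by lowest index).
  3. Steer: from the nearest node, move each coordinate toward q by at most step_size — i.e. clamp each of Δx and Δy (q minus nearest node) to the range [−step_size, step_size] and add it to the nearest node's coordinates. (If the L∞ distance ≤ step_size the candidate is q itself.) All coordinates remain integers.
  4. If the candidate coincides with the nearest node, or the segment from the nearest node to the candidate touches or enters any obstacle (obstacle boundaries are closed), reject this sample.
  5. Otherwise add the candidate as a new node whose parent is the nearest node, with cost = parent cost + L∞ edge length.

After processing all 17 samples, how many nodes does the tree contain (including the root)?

1. q=(8,45) nearest=0 d=43 new=(5,5) → add node 1 parent=0 cost=3
2. q=(16,18) nearest=1 d=13 new=(8,8) → add node 2 parent=1 cost=6
3. q=(13,34) nearest=2 d=26 new=(11,11) → add node 3 parent=2 cost=9
4. q=(30,34) nearest=3 d=23 new=(14,14) → add node 4 parent=3 cost=12
5. q=(3,25) nearest=4 d=11 new=(11,17) → blocked by [5,12]×[16,21], reject
6. q=(19,29) nearest=4 d=15 new=(17,17) → add node 5 parent=4 cost=15
7. q=(37,27) nearest=5 d=20 new=(20,20) → blocked by [15,24]×[18,29], reject
8. q=(28,3) nearest=4 d=14 new=(17,11) → add node 6 parent=4 cost=15
9. q=(29,24) nearest=5 d=12 new=(20,20) → blocked by [15,24]×[18,29], reject
10. q=(33,16) nearest=5 d=16 new=(20,16) → add node 7 parent=5 cost=18
11. q=(28,27) nearest=5 d=11 new=(20,20) → blocked by [15,24]×[18,29], reject
12. q=(36,14) nearest=7 d=16 new=(23,14) → add node 8 parent=7 cost=21
13. q=(23,22) nearest=5 d=6 new=(20,20) → blocked by [15,24]×[18,29], reject
14. q=(37,21) nearest=8 d=14 new=(26,17) → add node 9 parent=8 cost=24
15. q=(26,19) nearest=9 d=2 new=(26,19) → add node 10 parent=9 cost=26
16. q=(30,23) nearest=10 d=4 new=(29,22) → add node 11 parent=10 cost=29
17. q=(33,22) nearest=11 d=4 new=(32,22) → add node 12 parent=11 cost=32

Node count: 13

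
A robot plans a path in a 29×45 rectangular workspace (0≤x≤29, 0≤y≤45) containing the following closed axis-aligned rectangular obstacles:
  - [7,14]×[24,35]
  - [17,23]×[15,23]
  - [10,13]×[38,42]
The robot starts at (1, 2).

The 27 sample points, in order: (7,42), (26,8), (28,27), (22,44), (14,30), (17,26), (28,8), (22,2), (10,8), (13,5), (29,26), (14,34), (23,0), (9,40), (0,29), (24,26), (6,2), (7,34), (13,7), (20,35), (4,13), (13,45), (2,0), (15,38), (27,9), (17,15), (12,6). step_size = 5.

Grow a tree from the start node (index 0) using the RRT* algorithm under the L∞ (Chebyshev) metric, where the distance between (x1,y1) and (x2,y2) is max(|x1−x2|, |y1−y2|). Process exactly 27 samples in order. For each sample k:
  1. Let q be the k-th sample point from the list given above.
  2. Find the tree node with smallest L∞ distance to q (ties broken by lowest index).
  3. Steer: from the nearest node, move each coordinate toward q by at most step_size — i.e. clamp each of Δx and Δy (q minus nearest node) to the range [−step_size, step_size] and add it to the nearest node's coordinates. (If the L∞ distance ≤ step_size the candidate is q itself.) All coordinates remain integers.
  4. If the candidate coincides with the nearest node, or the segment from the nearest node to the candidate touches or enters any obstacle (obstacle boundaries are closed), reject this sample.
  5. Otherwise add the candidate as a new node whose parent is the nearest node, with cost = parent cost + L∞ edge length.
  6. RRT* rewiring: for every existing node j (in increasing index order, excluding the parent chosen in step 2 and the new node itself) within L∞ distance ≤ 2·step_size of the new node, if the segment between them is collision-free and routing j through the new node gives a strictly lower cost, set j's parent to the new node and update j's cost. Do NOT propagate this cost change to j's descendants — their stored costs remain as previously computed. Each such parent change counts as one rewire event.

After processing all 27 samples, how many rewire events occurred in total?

Rewire events: 5

1. q=(7,42) nearest=0 d=40 new=(6,7) → add node 1 parent=0 cost=5
2. q=(26,8) nearest=1 d=20 new=(11,8) → add node 2 parent=1 cost=10
3. q=(28,27) nearest=2 d=19 new=(16,13) → add node 3 parent=2 cost=15
4. q=(22,44) nearest=3 d=31 new=(21,18) → blocked by [17,23]×[15,23], reject
5. q=(14,30) nearest=3 d=17 new=(14,18) → add node 4 parent=3 cost=20
6. q=(17,26) nearest=4 d=8 new=(17,23) → blocked by [17,23]×[15,23], reject
7. q=(28,8) nearest=3 d=12 new=(21,8) → add node 5 parent=3 cost=20
8. q=(22,2) nearest=5 d=6 new=(22,3) → add node 6 parent=5 cost=25
9. q=(10,8) nearest=2 d=1 new=(10,8) → add node 7 parent=2 cost=11
10. q=(13,5) nearest=2 d=3 new=(13,5) → add node 8 parent=2 cost=13; rewire 6→8 (22<25)
11. q=(29,26) nearest=3 d=13 new=(21,18) → blocked by [17,23]×[15,23], reject
12. q=(14,34) nearest=4 d=16 new=(14,23) → add node 9 parent=4 cost=25
13. q=(23,0) nearest=6 d=3 new=(23,0) → add node 10 parent=6 cost=25
14. q=(9,40) nearest=9 d=17 new=(9,28) → blocked by [7,14]×[24,35], reject
15. q=(0,29) nearest=4 d=14 new=(9,23) → add node 11 parent=4 cost=25
16. q=(24,26) nearest=4 d=10 new=(19,23) → blocked by [17,23]×[15,23], reject
17. q=(6,2) nearest=0 d=5 new=(6,2) → add node 12 parent=0 cost=5; rewire 8→12 (12<13)
18. q=(7,34) nearest=9 d=11 new=(9,28) → blocked by [7,14]×[24,35], reject
19. q=(13,7) nearest=2 d=2 new=(13,7) → add node 13 parent=2 cost=12; rewire 6→13 (21<22); rewire 10→13 (22<25)
20. q=(20,35) nearest=9 d=12 new=(19,28) → add node 14 parent=9 cost=30
21. q=(4,13) nearest=1 d=6 new=(4,12) → add node 15 parent=1 cost=10
22. q=(13,45) nearest=14 d=17 new=(14,33) → blocked by [7,14]×[24,35], reject
23. q=(2,0) nearest=0 d=2 new=(2,0) → add node 16 parent=0 cost=2; rewire 7→16 (10<11)
24. q=(15,38) nearest=14 d=10 new=(15,33) → add node 17 parent=14 cost=35
25. q=(27,9) nearest=5 d=6 new=(26,9) → add node 18 parent=5 cost=25
26. q=(17,15) nearest=3 d=2 new=(17,15) → blocked by [17,23]×[15,23], reject
27. q=(12,6) nearest=8 d=1 new=(12,6) → add node 19 parent=8 cost=13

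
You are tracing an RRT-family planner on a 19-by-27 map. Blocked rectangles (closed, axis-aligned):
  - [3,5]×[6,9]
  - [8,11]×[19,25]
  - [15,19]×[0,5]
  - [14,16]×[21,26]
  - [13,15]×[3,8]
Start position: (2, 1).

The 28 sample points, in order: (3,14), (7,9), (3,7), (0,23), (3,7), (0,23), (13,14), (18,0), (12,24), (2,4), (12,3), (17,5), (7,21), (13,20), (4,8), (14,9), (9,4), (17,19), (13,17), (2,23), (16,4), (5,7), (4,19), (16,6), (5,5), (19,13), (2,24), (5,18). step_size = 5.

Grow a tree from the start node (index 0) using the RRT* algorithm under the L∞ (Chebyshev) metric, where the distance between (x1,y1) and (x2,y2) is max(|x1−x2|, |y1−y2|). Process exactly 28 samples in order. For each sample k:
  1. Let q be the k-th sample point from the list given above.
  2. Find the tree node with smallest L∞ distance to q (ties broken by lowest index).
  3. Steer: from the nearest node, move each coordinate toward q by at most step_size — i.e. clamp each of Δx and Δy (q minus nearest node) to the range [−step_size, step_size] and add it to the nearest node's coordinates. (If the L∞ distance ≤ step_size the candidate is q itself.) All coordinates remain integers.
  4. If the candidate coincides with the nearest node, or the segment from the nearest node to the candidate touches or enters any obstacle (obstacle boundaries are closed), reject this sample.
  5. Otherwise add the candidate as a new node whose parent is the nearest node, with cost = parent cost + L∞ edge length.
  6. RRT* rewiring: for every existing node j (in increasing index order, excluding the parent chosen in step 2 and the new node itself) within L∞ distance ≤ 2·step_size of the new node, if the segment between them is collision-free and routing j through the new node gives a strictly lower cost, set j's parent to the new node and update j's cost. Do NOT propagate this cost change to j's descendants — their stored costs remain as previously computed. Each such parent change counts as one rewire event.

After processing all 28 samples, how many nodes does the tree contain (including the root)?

1. q=(3,14) nearest=0 d=13 new=(3,6) → blocked by [3,5]×[6,9], reject
2. q=(7,9) nearest=0 d=8 new=(7,6) → add node 1 parent=0 cost=5
3. q=(3,7) nearest=1 d=4 new=(3,7) → blocked by [3,5]×[6,9], reject
4. q=(0,23) nearest=1 d=17 new=(2,11) → blocked by [3,5]×[6,9], reject
5. q=(3,7) nearest=1 d=4 new=(3,7) → blocked by [3,5]×[6,9], reject
6. q=(0,23) nearest=1 d=17 new=(2,11) → blocked by [3,5]×[6,9], reject
7. q=(13,14) nearest=1 d=8 new=(12,11) → add node 2 parent=1 cost=10
8. q=(18,0) nearest=1 d=11 new=(12,1) → add node 3 parent=1 cost=10
9. q=(12,24) nearest=2 d=13 new=(12,16) → add node 4 parent=2 cost=15
10. q=(2,4) nearest=0 d=3 new=(2,4) → add node 5 parent=0 cost=3
11. q=(12,3) nearest=3 d=2 new=(12,3) → add node 6 parent=3 cost=12
12. q=(17,5) nearest=3 d=5 new=(17,5) → blocked by [15,19]×[0,5], reject
13. q=(7,21) nearest=4 d=5 new=(7,21) → blocked by [8,11]×[19,25], reject
14. q=(13,20) nearest=4 d=4 new=(13,20) → add node 7 parent=4 cost=19
15. q=(4,8) nearest=1 d=3 new=(4,8) → blocked by [3,5]×[6,9], reject
16. q=(14,9) nearest=2 d=2 new=(14,9) → add node 8 parent=2 cost=12
17. q=(9,4) nearest=1 d=2 new=(9,4) → add node 9 parent=1 cost=7; rewire 6→9 (10<12)
18. q=(17,19) nearest=7 d=4 new=(17,19) → add node 10 parent=7 cost=23
19. q=(13,17) nearest=4 d=1 new=(13,17) → add node 11 parent=4 cost=16; rewire 10→11 (20<23)
20. q=(2,23) nearest=4 d=10 new=(7,21) → blocked by [8,11]×[19,25], reject
21. q=(16,4) nearest=3 d=4 new=(16,4) → blocked by [15,19]×[0,5], reject
22. q=(5,7) nearest=1 d=2 new=(5,7) → blocked by [3,5]×[6,9], reject
23. q=(4,19) nearest=2 d=8 new=(7,16) → add node 12 parent=2 cost=15
24. q=(16,6) nearest=8 d=3 new=(16,6) → blocked by [13,15]×[3,8], reject
25. q=(5,5) nearest=1 d=2 new=(5,5) → add node 13 parent=1 cost=7
26. q=(19,13) nearest=8 d=5 new=(19,13) → add node 14 parent=8 cost=17
27. q=(2,24) nearest=12 d=8 new=(2,21) → add node 15 parent=12 cost=20
28. q=(5,18) nearest=12 d=2 new=(5,18) → add node 16 parent=12 cost=17

Node count: 17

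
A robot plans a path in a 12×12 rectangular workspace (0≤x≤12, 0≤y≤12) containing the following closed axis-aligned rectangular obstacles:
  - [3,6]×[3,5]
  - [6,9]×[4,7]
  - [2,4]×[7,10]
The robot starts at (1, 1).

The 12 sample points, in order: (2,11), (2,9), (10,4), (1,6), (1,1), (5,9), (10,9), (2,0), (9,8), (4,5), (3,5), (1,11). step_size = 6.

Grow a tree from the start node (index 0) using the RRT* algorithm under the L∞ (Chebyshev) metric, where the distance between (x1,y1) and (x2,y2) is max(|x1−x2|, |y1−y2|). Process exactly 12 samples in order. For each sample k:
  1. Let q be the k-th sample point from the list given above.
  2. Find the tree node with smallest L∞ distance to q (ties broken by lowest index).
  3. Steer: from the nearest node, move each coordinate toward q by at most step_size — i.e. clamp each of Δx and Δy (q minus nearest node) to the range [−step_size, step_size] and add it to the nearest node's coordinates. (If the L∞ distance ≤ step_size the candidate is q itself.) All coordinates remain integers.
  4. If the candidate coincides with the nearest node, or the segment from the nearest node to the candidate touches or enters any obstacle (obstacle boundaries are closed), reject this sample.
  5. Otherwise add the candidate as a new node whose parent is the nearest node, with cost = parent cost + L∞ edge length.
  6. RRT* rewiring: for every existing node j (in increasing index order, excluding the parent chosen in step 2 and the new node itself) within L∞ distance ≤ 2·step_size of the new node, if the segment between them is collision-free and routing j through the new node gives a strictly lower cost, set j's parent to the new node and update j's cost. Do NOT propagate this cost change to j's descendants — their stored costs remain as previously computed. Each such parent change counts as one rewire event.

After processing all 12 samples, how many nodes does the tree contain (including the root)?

Node count: 4

1. q=(2,11) nearest=0 d=10 new=(2,7) → blocked by [2,4]×[7,10], reject
2. q=(2,9) nearest=0 d=8 new=(2,7) → blocked by [2,4]×[7,10], reject
3. q=(10,4) nearest=0 d=9 new=(7,4) → blocked by [3,6]×[3,5], reject
4. q=(1,6) nearest=0 d=5 new=(1,6) → add node 1 parent=0 cost=5
5. q=(1,1) nearest=0 d=0 → coincident, reject
6. q=(5,9) nearest=1 d=4 new=(5,9) → blocked by [2,4]×[7,10], reject
7. q=(10,9) nearest=0 d=9 new=(7,7) → blocked by [3,6]×[3,5], reject
8. q=(2,0) nearest=0 d=1 new=(2,0) → add node 2 parent=0 cost=1
9. q=(9,8) nearest=0 d=8 new=(7,7) → blocked by [3,6]×[3,5], reject
10. q=(4,5) nearest=1 d=3 new=(4,5) → blocked by [3,6]×[3,5], reject
11. q=(3,5) nearest=1 d=2 new=(3,5) → blocked by [3,6]×[3,5], reject
12. q=(1,11) nearest=1 d=5 new=(1,11) → add node 3 parent=1 cost=10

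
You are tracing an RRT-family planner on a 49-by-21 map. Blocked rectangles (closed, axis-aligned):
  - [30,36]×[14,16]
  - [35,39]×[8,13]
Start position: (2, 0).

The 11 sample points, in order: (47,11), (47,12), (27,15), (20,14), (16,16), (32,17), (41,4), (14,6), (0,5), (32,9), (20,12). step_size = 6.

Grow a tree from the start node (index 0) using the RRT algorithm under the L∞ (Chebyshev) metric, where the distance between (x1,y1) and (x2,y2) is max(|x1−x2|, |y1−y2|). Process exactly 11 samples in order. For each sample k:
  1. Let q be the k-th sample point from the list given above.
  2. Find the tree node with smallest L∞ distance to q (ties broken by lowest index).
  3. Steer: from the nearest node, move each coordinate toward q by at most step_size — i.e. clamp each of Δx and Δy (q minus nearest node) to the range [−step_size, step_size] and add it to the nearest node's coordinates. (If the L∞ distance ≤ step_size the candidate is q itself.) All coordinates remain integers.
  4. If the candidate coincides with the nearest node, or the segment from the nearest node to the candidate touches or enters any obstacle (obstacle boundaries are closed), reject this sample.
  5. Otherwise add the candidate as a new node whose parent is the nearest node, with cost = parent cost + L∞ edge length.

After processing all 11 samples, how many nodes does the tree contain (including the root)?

Node count: 12

1. q=(47,11) nearest=0 d=45 new=(8,6) → add node 1 parent=0 cost=6
2. q=(47,12) nearest=1 d=39 new=(14,12) → add node 2 parent=1 cost=12
3. q=(27,15) nearest=2 d=13 new=(20,15) → add node 3 parent=2 cost=18
4. q=(20,14) nearest=3 d=1 new=(20,14) → add node 4 parent=3 cost=19
5. q=(16,16) nearest=2 d=4 new=(16,16) → add node 5 parent=2 cost=16
6. q=(32,17) nearest=3 d=12 new=(26,17) → add node 6 parent=3 cost=24
7. q=(41,4) nearest=6 d=15 new=(32,11) → add node 7 parent=6 cost=30
8. q=(14,6) nearest=1 d=6 new=(14,6) → add node 8 parent=1 cost=12
9. q=(0,5) nearest=0 d=5 new=(0,5) → add node 9 parent=0 cost=5
10. q=(32,9) nearest=7 d=2 new=(32,9) → add node 10 parent=7 cost=32
11. q=(20,12) nearest=4 d=2 new=(20,12) → add node 11 parent=4 cost=21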